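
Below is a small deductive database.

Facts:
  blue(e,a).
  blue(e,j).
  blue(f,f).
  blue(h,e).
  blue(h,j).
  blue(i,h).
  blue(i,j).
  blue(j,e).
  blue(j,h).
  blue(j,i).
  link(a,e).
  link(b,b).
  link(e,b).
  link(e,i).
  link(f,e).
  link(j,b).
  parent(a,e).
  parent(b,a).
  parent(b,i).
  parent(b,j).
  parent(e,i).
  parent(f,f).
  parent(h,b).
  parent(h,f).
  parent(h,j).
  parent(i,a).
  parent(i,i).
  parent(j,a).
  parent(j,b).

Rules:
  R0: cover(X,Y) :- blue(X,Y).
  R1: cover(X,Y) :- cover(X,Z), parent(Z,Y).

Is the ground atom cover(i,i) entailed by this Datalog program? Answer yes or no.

round 1: derive cover(e,a) via R0 from blue(e,a)
round 1: derive cover(e,j) via R0 from blue(e,j)
round 1: derive cover(f,f) via R0 from blue(f,f)
round 1: derive cover(h,e) via R0 from blue(h,e)
round 1: derive cover(h,j) via R0 from blue(h,j)
round 1: derive cover(i,h) via R0 from blue(i,h)
round 1: derive cover(i,j) via R0 from blue(i,j)
round 1: derive cover(j,e) via R0 from blue(j,e)
round 1: derive cover(j,h) via R0 from blue(j,h)
round 1: derive cover(j,i) via R0 from blue(j,i)
round 2: derive cover(e,b) via R1 from cover(e,j), parent(j,b)
round 2: derive cover(e,e) via R1 from cover(e,a), parent(a,e)
round 2: derive cover(h,a) via R1 from cover(h,j), parent(j,a)
round 2: derive cover(h,b) via R1 from cover(h,j), parent(j,b)
round 2: derive cover(h,i) via R1 from cover(h,e), parent(e,i)
round 2: derive cover(i,a) via R1 from cover(i,j), parent(j,a)
round 2: derive cover(i,b) via R1 from cover(i,h), parent(h,b)
round 2: derive cover(i,f) via R1 from cover(i,h), parent(h,f)
round 2: derive cover(j,a) via R1 from cover(j,i), parent(i,a)
round 2: derive cover(j,b) via R1 from cover(j,h), parent(h,b)
round 2: derive cover(j,f) via R1 from cover(j,h), parent(h,f)
round 2: derive cover(j,j) via R1 from cover(j,h), parent(h,j)
round 3: derive cover(e,i) via R1 from cover(e,b), parent(b,i)
round 3: derive cover(i,e) via R1 from cover(i,a), parent(a,e)
round 3: derive cover(i,i) via R1 from cover(i,b), parent(b,i)

yes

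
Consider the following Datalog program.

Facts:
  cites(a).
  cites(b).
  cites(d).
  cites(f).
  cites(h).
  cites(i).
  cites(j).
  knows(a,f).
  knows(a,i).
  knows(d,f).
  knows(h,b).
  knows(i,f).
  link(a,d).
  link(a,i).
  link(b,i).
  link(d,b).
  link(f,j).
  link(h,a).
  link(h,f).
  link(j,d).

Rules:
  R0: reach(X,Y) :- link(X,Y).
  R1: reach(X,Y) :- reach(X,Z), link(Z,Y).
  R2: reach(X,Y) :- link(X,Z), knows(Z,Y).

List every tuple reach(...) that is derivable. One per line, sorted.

reach(a,b)
reach(a,d)
reach(a,f)
reach(a,i)
reach(a,j)
reach(b,b)
reach(b,d)
reach(b,f)
reach(b,i)
reach(b,j)
reach(d,b)
reach(d,i)
reach(f,b)
reach(f,d)
reach(f,i)
reach(f,j)
reach(h,a)
reach(h,b)
reach(h,d)
reach(h,f)
reach(h,i)
reach(h,j)
reach(j,b)
reach(j,d)
reach(j,f)
reach(j,i)
reach(j,j)

round 1: derive reach(a,d) via R0 from link(a,d)
round 1: derive reach(a,i) via R0 from link(a,i)
round 1: derive reach(b,i) via R0 from link(b,i)
round 1: derive reach(d,b) via R0 from link(d,b)
round 1: derive reach(f,j) via R0 from link(f,j)
round 1: derive reach(h,a) via R0 from link(h,a)
round 1: derive reach(h,f) via R0 from link(h,f)
round 1: derive reach(j,d) via R0 from link(j,d)
round 1: derive reach(a,f) via R2 from link(a,d), knows(d,f)
round 1: derive reach(b,f) via R2 from link(b,i), knows(i,f)
round 1: derive reach(h,i) via R2 from link(h,a), knows(a,i)
round 1: derive reach(j,f) via R2 from link(j,d), knows(d,f)
round 2: derive reach(a,b) via R1 from reach(a,d), link(d,b)
round 2: derive reach(a,j) via R1 from reach(a,f), link(f,j)
round 2: derive reach(b,j) via R1 from reach(b,f), link(f,j)
round 2: derive reach(d,i) via R1 from reach(d,b), link(b,i)
round 2: derive reach(f,d) via R1 from reach(f,j), link(j,d)
round 2: derive reach(h,d) via R1 from reach(h,a), link(a,d)
round 2: derive reach(h,j) via R1 from reach(h,f), link(f,j)
round 2: derive reach(j,b) via R1 from reach(j,d), link(d,b)
round 2: derive reach(j,j) via R1 from reach(j,f), link(f,j)
round 3: derive reach(b,d) via R1 from reach(b,j), link(j,d)
round 3: derive reach(f,b) via R1 from reach(f,d), link(d,b)
round 3: derive reach(h,b) via R1 from reach(h,d), link(d,b)
round 3: derive reach(j,i) via R1 from reach(j,b), link(b,i)
round 4: derive reach(b,b) via R1 from reach(b,d), link(d,b)
round 4: derive reach(f,i) via R1 from reach(f,b), link(b,i)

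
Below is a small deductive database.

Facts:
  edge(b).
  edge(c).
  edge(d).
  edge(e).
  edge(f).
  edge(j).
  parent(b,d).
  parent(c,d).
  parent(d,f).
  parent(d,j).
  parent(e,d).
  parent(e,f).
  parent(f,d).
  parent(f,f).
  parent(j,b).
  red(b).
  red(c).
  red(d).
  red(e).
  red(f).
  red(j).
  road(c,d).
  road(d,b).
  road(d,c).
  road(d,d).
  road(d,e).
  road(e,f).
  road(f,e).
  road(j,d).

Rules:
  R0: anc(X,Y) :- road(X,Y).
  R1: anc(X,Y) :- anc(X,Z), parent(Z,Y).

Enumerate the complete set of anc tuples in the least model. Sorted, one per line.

anc(c,b)
anc(c,d)
anc(c,f)
anc(c,j)
anc(d,b)
anc(d,c)
anc(d,d)
anc(d,e)
anc(d,f)
anc(d,j)
anc(e,b)
anc(e,d)
anc(e,f)
anc(e,j)
anc(f,b)
anc(f,d)
anc(f,e)
anc(f,f)
anc(f,j)
anc(j,b)
anc(j,d)
anc(j,f)
anc(j,j)

round 1: derive anc(c,d) via R0 from road(c,d)
round 1: derive anc(d,b) via R0 from road(d,b)
round 1: derive anc(d,c) via R0 from road(d,c)
round 1: derive anc(d,d) via R0 from road(d,d)
round 1: derive anc(d,e) via R0 from road(d,e)
round 1: derive anc(e,f) via R0 from road(e,f)
round 1: derive anc(f,e) via R0 from road(f,e)
round 1: derive anc(j,d) via R0 from road(j,d)
round 2: derive anc(c,f) via R1 from anc(c,d), parent(d,f)
round 2: derive anc(c,j) via R1 from anc(c,d), parent(d,j)
round 2: derive anc(d,f) via R1 from anc(d,d), parent(d,f)
round 2: derive anc(d,j) via R1 from anc(d,d), parent(d,j)
round 2: derive anc(e,d) via R1 from anc(e,f), parent(f,d)
round 2: derive anc(f,d) via R1 from anc(f,e), parent(e,d)
round 2: derive anc(f,f) via R1 from anc(f,e), parent(e,f)
round 2: derive anc(j,f) via R1 from anc(j,d), parent(d,f)
round 2: derive anc(j,j) via R1 from anc(j,d), parent(d,j)
round 3: derive anc(c,b) via R1 from anc(c,j), parent(j,b)
round 3: derive anc(e,j) via R1 from anc(e,d), parent(d,j)
round 3: derive anc(f,j) via R1 from anc(f,d), parent(d,j)
round 3: derive anc(j,b) via R1 from anc(j,j), parent(j,b)
round 4: derive anc(e,b) via R1 from anc(e,j), parent(j,b)
round 4: derive anc(f,b) via R1 from anc(f,j), parent(j,b)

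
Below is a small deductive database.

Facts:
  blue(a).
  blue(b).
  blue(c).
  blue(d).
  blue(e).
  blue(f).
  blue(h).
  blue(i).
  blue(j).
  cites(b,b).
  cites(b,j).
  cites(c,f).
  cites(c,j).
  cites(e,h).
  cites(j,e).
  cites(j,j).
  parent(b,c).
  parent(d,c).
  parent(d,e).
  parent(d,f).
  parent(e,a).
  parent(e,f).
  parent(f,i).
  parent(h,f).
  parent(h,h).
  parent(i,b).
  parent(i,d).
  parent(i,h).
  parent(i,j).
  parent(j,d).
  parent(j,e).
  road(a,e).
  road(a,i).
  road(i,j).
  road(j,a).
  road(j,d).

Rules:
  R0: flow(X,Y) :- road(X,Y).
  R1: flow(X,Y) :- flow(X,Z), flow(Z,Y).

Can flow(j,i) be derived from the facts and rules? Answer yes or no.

round 1: derive flow(a,e) via R0 from road(a,e)
round 1: derive flow(a,i) via R0 from road(a,i)
round 1: derive flow(i,j) via R0 from road(i,j)
round 1: derive flow(j,a) via R0 from road(j,a)
round 1: derive flow(j,d) via R0 from road(j,d)
round 2: derive flow(a,j) via R1 from flow(a,i), flow(i,j)
round 2: derive flow(i,a) via R1 from flow(i,j), flow(j,a)
round 2: derive flow(i,d) via R1 from flow(i,j), flow(j,d)
round 2: derive flow(j,e) via R1 from flow(j,a), flow(a,e)
round 2: derive flow(j,i) via R1 from flow(j,a), flow(a,i)
round 3: derive flow(a,a) via R1 from flow(a,i), flow(i,a)
round 3: derive flow(a,d) via R1 from flow(a,i), flow(i,d)
round 3: derive flow(i,e) via R1 from flow(i,a), flow(a,e)
round 3: derive flow(i,i) via R1 from flow(i,a), flow(a,i)
round 3: derive flow(j,j) via R1 from flow(j,a), flow(a,j)

yes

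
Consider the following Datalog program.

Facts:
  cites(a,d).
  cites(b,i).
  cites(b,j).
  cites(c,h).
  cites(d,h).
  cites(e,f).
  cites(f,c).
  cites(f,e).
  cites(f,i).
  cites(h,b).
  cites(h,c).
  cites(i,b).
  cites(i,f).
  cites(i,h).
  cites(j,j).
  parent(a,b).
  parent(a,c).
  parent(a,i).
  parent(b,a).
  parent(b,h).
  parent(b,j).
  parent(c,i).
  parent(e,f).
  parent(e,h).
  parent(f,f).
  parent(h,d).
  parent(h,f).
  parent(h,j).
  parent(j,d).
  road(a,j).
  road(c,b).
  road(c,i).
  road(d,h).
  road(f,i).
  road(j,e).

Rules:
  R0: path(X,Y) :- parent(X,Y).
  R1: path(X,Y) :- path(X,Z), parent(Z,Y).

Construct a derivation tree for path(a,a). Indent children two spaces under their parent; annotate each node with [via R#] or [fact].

round 1: derive path(a,b) via R0 from parent(a,b)
round 1: derive path(a,c) via R0 from parent(a,c)
round 1: derive path(a,i) via R0 from parent(a,i)
round 1: derive path(b,a) via R0 from parent(b,a)
round 1: derive path(b,h) via R0 from parent(b,h)
round 1: derive path(b,j) via R0 from parent(b,j)
round 1: derive path(c,i) via R0 from parent(c,i)
round 1: derive path(e,f) via R0 from parent(e,f)
round 1: derive path(e,h) via R0 from parent(e,h)
round 1: derive path(f,f) via R0 from parent(f,f)
round 1: derive path(h,d) via R0 from parent(h,d)
round 1: derive path(h,f) via R0 from parent(h,f)
round 1: derive path(h,j) via R0 from parent(h,j)
round 1: derive path(j,d) via R0 from parent(j,d)
round 2: derive path(a,a) via R1 from path(a,b), parent(b,a)
round 2: derive path(a,h) via R1 from path(a,b), parent(b,h)
round 2: derive path(a,j) via R1 from path(a,b), parent(b,j)
round 2: derive path(b,b) via R1 from path(b,a), parent(a,b)
round 2: derive path(b,c) via R1 from path(b,a), parent(a,c)
round 2: derive path(b,d) via R1 from path(b,h), parent(h,d)
round 2: derive path(b,f) via R1 from path(b,h), parent(h,f)
round 2: derive path(b,i) via R1 from path(b,a), parent(a,i)
round 2: derive path(e,d) via R1 from path(e,h), parent(h,d)
round 2: derive path(e,j) via R1 from path(e,h), parent(h,j)
round 3: derive path(a,d) via R1 from path(a,h), parent(h,d)
round 3: derive path(a,f) via R1 from path(a,h), parent(h,f)

path(a,a)  [via R1]
  path(a,b)  [via R0]
    parent(a,b)  [fact]
  parent(b,a)  [fact]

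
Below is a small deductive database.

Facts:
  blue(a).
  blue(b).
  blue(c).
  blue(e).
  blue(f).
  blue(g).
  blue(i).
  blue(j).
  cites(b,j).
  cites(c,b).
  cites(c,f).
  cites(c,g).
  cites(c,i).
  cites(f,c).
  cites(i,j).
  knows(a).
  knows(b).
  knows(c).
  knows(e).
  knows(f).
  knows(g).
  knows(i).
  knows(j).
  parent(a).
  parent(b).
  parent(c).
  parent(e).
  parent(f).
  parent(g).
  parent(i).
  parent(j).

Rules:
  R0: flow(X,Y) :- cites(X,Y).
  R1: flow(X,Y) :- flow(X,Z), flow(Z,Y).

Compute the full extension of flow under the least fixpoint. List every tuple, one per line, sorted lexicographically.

flow(b,j)
flow(c,b)
flow(c,c)
flow(c,f)
flow(c,g)
flow(c,i)
flow(c,j)
flow(f,b)
flow(f,c)
flow(f,f)
flow(f,g)
flow(f,i)
flow(f,j)
flow(i,j)

round 1: derive flow(b,j) via R0 from cites(b,j)
round 1: derive flow(c,b) via R0 from cites(c,b)
round 1: derive flow(c,f) via R0 from cites(c,f)
round 1: derive flow(c,g) via R0 from cites(c,g)
round 1: derive flow(c,i) via R0 from cites(c,i)
round 1: derive flow(f,c) via R0 from cites(f,c)
round 1: derive flow(i,j) via R0 from cites(i,j)
round 2: derive flow(c,c) via R1 from flow(c,f), flow(f,c)
round 2: derive flow(c,j) via R1 from flow(c,b), flow(b,j)
round 2: derive flow(f,b) via R1 from flow(f,c), flow(c,b)
round 2: derive flow(f,f) via R1 from flow(f,c), flow(c,f)
round 2: derive flow(f,g) via R1 from flow(f,c), flow(c,g)
round 2: derive flow(f,i) via R1 from flow(f,c), flow(c,i)
round 3: derive flow(f,j) via R1 from flow(f,b), flow(b,j)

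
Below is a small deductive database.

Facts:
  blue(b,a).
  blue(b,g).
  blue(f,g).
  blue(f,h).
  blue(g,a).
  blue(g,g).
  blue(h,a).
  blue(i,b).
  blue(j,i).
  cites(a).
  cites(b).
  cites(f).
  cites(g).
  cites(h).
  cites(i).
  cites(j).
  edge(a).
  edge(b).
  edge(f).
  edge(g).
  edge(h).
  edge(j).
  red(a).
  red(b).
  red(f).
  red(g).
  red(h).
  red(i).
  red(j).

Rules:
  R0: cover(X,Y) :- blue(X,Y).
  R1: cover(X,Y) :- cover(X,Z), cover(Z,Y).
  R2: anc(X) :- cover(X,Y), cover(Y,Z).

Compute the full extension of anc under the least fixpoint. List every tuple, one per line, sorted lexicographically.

anc(b)
anc(f)
anc(g)
anc(i)
anc(j)

round 1: derive cover(b,a) via R0 from blue(b,a)
round 1: derive cover(b,g) via R0 from blue(b,g)
round 1: derive cover(f,g) via R0 from blue(f,g)
round 1: derive cover(f,h) via R0 from blue(f,h)
round 1: derive cover(g,a) via R0 from blue(g,a)
round 1: derive cover(g,g) via R0 from blue(g,g)
round 1: derive cover(h,a) via R0 from blue(h,a)
round 1: derive cover(i,b) via R0 from blue(i,b)
round 1: derive cover(j,i) via R0 from blue(j,i)
round 2: derive cover(f,a) via R1 from cover(f,g), cover(g,a)
round 2: derive cover(i,a) via R1 from cover(i,b), cover(b,a)
round 2: derive cover(i,g) via R1 from cover(i,b), cover(b,g)
round 2: derive cover(j,b) via R1 from cover(j,i), cover(i,b)
round 2: derive anc(b) via R2 from cover(b,g), cover(g,a)
round 2: derive anc(f) via R2 from cover(f,g), cover(g,a)
round 2: derive anc(g) via R2 from cover(g,g), cover(g,a)
round 2: derive anc(i) via R2 from cover(i,b), cover(b,a)
round 2: derive anc(j) via R2 from cover(j,i), cover(i,b)
round 3: derive cover(j,a) via R1 from cover(j,b), cover(b,a)
round 3: derive cover(j,g) via R1 from cover(j,b), cover(b,g)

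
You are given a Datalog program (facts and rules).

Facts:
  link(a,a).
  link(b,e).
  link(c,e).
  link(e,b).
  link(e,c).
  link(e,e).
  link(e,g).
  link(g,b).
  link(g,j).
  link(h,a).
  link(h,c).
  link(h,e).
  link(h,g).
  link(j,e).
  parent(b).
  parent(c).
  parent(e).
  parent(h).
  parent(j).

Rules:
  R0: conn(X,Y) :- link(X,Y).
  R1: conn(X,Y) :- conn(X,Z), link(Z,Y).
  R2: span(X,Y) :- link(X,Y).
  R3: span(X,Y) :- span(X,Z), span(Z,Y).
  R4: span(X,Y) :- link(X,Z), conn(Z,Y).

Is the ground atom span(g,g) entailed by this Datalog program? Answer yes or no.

round 1: derive conn(a,a) via R0 from link(a,a)
round 1: derive conn(b,e) via R0 from link(b,e)
round 1: derive conn(c,e) via R0 from link(c,e)
round 1: derive conn(e,b) via R0 from link(e,b)
round 1: derive conn(e,c) via R0 from link(e,c)
round 1: derive conn(e,e) via R0 from link(e,e)
round 1: derive conn(e,g) via R0 from link(e,g)
round 1: derive conn(g,b) via R0 from link(g,b)
round 1: derive conn(g,j) via R0 from link(g,j)
round 1: derive conn(h,a) via R0 from link(h,a)
round 1: derive conn(h,c) via R0 from link(h,c)
round 1: derive conn(h,e) via R0 from link(h,e)
round 1: derive conn(h,g) via R0 from link(h,g)
round 1: derive conn(j,e) via R0 from link(j,e)
round 1: derive span(a,a) via R2 from link(a,a)
round 1: derive span(b,e) via R2 from link(b,e)
round 1: derive span(c,e) via R2 from link(c,e)
round 1: derive span(e,b) via R2 from link(e,b)
round 1: derive span(e,c) via R2 from link(e,c)
round 1: derive span(e,e) via R2 from link(e,e)
round 1: derive span(e,g) via R2 from link(e,g)
round 1: derive span(g,b) via R2 from link(g,b)
round 1: derive span(g,j) via R2 from link(g,j)
round 1: derive span(h,a) via R2 from link(h,a)
round 1: derive span(h,c) via R2 from link(h,c)
round 1: derive span(h,e) via R2 from link(h,e)
round 1: derive span(h,g) via R2 from link(h,g)
round 1: derive span(j,e) via R2 from link(j,e)
round 2: derive conn(b,b) via R1 from conn(b,e), link(e,b)
round 2: derive conn(b,c) via R1 from conn(b,e), link(e,c)
round 2: derive conn(b,g) via R1 from conn(b,e), link(e,g)
round 2: derive conn(c,b) via R1 from conn(c,e), link(e,b)
round 2: derive conn(c,c) via R1 from conn(c,e), link(e,c)
round 2: derive conn(c,g) via R1 from conn(c,e), link(e,g)
round 2: derive conn(e,j) via R1 from conn(e,g), link(g,j)
round 2: derive conn(g,e) via R1 from conn(g,b), link(b,e)
round 2: derive conn(h,b) via R1 from conn(h,e), link(e,b)
round 2: derive conn(h,j) via R1 from conn(h,g), link(g,j)
round 2: derive conn(j,b) via R1 from conn(j,e), link(e,b)
round 2: derive conn(j,c) via R1 from conn(j,e), link(e,c)
round 2: derive conn(j,g) via R1 from conn(j,e), link(e,g)
round 2: derive span(b,b) via R3 from span(b,e), span(e,b)
round 2: derive span(b,c) via R3 from span(b,e), span(e,c)
round 2: derive span(b,g) via R3 from span(b,e), span(e,g)
round 2: derive span(c,b) via R3 from span(c,e), span(e,b)
round 2: derive span(c,c) via R3 from span(c,e), span(e,c)
round 2: derive span(c,g) via R3 from span(c,e), span(e,g)
round 2: derive span(e,j) via R3 from span(e,g), span(g,j)
round 2: derive span(g,e) via R3 from span(g,b), span(b,e)
round 2: derive span(h,b) via R3 from span(h,e), span(e,b)
round 2: derive span(h,j) via R3 from span(h,g), span(g,j)
round 2: derive span(j,b) via R3 from span(j,e), span(e,b)
round 2: derive span(j,c) via R3 from span(j,e), span(e,c)
round 2: derive span(j,g) via R3 from span(j,e), span(e,g)
round 3: derive conn(b,j) via R1 from conn(b,g), link(g,j)
round 3: derive conn(c,j) via R1 from conn(c,g), link(g,j)
round 3: derive conn(g,c) via R1 from conn(g,e), link(e,c)
round 3: derive conn(g,g) via R1 from conn(g,e), link(e,g)
round 3: derive conn(j,j) via R1 from conn(j,g), link(g,j)
round 3: derive span(b,j) via R3 from span(b,e), span(e,j)
round 3: derive span(c,j) via R3 from span(c,e), span(e,j)
round 3: derive span(g,c) via R3 from span(g,b), span(b,c)
round 3: derive span(g,g) via R3 from span(g,b), span(b,g)
round 3: derive span(j,j) via R3 from span(j,e), span(e,j)

yes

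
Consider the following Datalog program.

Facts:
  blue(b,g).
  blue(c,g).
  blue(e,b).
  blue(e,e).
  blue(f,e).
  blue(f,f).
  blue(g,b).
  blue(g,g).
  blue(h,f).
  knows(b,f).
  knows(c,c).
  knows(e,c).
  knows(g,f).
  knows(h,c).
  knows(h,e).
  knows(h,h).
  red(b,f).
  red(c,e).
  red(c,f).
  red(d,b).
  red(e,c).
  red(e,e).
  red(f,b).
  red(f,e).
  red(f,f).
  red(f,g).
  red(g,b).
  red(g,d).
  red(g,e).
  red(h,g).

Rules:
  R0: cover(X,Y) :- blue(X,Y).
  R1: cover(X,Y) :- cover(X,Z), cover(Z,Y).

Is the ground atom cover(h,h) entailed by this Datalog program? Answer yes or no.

round 1: derive cover(b,g) via R0 from blue(b,g)
round 1: derive cover(c,g) via R0 from blue(c,g)
round 1: derive cover(e,b) via R0 from blue(e,b)
round 1: derive cover(e,e) via R0 from blue(e,e)
round 1: derive cover(f,e) via R0 from blue(f,e)
round 1: derive cover(f,f) via R0 from blue(f,f)
round 1: derive cover(g,b) via R0 from blue(g,b)
round 1: derive cover(g,g) via R0 from blue(g,g)
round 1: derive cover(h,f) via R0 from blue(h,f)
round 2: derive cover(b,b) via R1 from cover(b,g), cover(g,b)
round 2: derive cover(c,b) via R1 from cover(c,g), cover(g,b)
round 2: derive cover(e,g) via R1 from cover(e,b), cover(b,g)
round 2: derive cover(f,b) via R1 from cover(f,e), cover(e,b)
round 2: derive cover(h,e) via R1 from cover(h,f), cover(f,e)
round 3: derive cover(f,g) via R1 from cover(f,b), cover(b,g)
round 3: derive cover(h,b) via R1 from cover(h,e), cover(e,b)
round 3: derive cover(h,g) via R1 from cover(h,e), cover(e,g)

no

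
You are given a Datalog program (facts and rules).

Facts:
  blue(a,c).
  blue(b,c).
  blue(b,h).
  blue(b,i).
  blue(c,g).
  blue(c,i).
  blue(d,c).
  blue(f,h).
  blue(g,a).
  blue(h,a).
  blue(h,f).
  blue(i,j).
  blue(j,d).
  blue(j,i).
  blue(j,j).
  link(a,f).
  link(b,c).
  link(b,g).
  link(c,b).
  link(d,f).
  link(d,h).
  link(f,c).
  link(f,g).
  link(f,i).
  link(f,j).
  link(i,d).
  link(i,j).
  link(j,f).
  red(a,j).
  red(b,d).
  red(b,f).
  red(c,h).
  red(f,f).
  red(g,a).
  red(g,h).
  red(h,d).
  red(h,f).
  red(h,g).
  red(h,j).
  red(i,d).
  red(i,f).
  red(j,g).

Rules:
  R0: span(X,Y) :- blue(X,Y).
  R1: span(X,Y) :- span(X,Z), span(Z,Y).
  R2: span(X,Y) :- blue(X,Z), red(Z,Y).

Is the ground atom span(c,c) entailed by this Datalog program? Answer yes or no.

yes

round 1: derive span(a,c) via R0 from blue(a,c)
round 1: derive span(b,c) via R0 from blue(b,c)
round 1: derive span(b,h) via R0 from blue(b,h)
round 1: derive span(b,i) via R0 from blue(b,i)
round 1: derive span(c,g) via R0 from blue(c,g)
round 1: derive span(c,i) via R0 from blue(c,i)
round 1: derive span(d,c) via R0 from blue(d,c)
round 1: derive span(f,h) via R0 from blue(f,h)
round 1: derive span(g,a) via R0 from blue(g,a)
round 1: derive span(h,a) via R0 from blue(h,a)
round 1: derive span(h,f) via R0 from blue(h,f)
round 1: derive span(i,j) via R0 from blue(i,j)
round 1: derive span(j,d) via R0 from blue(j,d)
round 1: derive span(j,i) via R0 from blue(j,i)
round 1: derive span(j,j) via R0 from blue(j,j)
round 1: derive span(a,h) via R2 from blue(a,c), red(c,h)
round 1: derive span(b,d) via R2 from blue(b,h), red(h,d)
round 1: derive span(b,f) via R2 from blue(b,h), red(h,f)
round 1: derive span(b,g) via R2 from blue(b,h), red(h,g)
round 1: derive span(b,j) via R2 from blue(b,h), red(h,j)
round 1: derive span(c,a) via R2 from blue(c,g), red(g,a)
round 1: derive span(c,d) via R2 from blue(c,i), red(i,d)
round 1: derive span(c,f) via R2 from blue(c,i), red(i,f)
round 1: derive span(c,h) via R2 from blue(c,g), red(g,h)
round 1: derive span(d,h) via R2 from blue(d,c), red(c,h)
round 1: derive span(f,d) via R2 from blue(f,h), red(h,d)
round 1: derive span(f,f) via R2 from blue(f,h), red(h,f)
round 1: derive span(f,g) via R2 from blue(f,h), red(h,g)
round 1: derive span(f,j) via R2 from blue(f,h), red(h,j)
round 1: derive span(g,j) via R2 from blue(g,a), red(a,j)
round 1: derive span(h,j) via R2 from blue(h,a), red(a,j)
round 1: derive span(i,g) via R2 from blue(i,j), red(j,g)
round 1: derive span(j,f) via R2 from blue(j,i), red(i,f)
round 1: derive span(j,g) via R2 from blue(j,j), red(j,g)
round 2: derive span(a,a) via R1 from span(a,c), span(c,a)
round 2: derive span(a,d) via R1 from span(a,c), span(c,d)
round 2: derive span(a,f) via R1 from span(a,c), span(c,f)
round 2: derive span(a,g) via R1 from span(a,c), span(c,g)
round 2: derive span(a,i) via R1 from span(a,c), span(c,i)
round 2: derive span(a,j) via R1 from span(a,h), span(h,j)
round 2: derive span(b,a) via R1 from span(b,c), span(c,a)
round 2: derive span(c,c) via R1 from span(c,a), span(a,c)
round 2: derive span(c,j) via R1 from span(c,f), span(f,j)
round 2: derive span(d,a) via R1 from span(d,c), span(c,a)
round 2: derive span(d,d) via R1 from span(d,c), span(c,d)
round 2: derive span(d,f) via R1 from span(d,c), span(c,f)
round 2: derive span(d,g) via R1 from span(d,c), span(c,g)
round 2: derive span(d,i) via R1 from span(d,c), span(c,i)
round 2: derive span(d,j) via R1 from span(d,h), span(h,j)
round 2: derive span(f,a) via R1 from span(f,g), span(g,a)
round 2: derive span(f,c) via R1 from span(f,d), span(d,c)
round 2: derive span(f,i) via R1 from span(f,j), span(j,i)
round 2: derive span(g,c) via R1 from span(g,a), span(a,c)
round 2: derive span(g,d) via R1 from span(g,j), span(j,d)
round 2: derive span(g,f) via R1 from span(g,j), span(j,f)
round 2: derive span(g,g) via R1 from span(g,j), span(j,g)
round 2: derive span(g,h) via R1 from span(g,a), span(a,h)
round 2: derive span(g,i) via R1 from span(g,j), span(j,i)
round 2: derive span(h,c) via R1 from span(h,a), span(a,c)
round 2: derive span(h,d) via R1 from span(h,f), span(f,d)
round 2: derive span(h,g) via R1 from span(h,f), span(f,g)
round 2: derive span(h,h) via R1 from span(h,a), span(a,h)
round 2: derive span(h,i) via R1 from span(h,j), span(j,i)
round 2: derive span(i,a) via R1 from span(i,g), span(g,a)
round 2: derive span(i,d) via R1 from span(i,j), span(j,d)
round 2: derive span(i,f) via R1 from span(i,j), span(j,f)
round 2: derive span(i,i) via R1 from span(i,j), span(j,i)
round 2: derive span(j,a) via R1 from span(j,g), span(g,a)
round 2: derive span(j,c) via R1 from span(j,d), span(d,c)
round 2: derive span(j,h) via R1 from span(j,d), span(d,h)
round 3: derive span(i,c) via R1 from span(i,a), span(a,c)
round 3: derive span(i,h) via R1 from span(i,a), span(a,h)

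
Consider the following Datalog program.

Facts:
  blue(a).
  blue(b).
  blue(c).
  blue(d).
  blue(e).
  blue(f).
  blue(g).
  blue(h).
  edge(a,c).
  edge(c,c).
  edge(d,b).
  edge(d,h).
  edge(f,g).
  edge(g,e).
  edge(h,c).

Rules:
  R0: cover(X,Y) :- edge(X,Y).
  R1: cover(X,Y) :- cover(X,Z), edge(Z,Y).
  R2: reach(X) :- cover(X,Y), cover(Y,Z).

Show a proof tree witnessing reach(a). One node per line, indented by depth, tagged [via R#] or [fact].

reach(a)  [via R2]
  cover(a,c)  [via R0]
    edge(a,c)  [fact]
  cover(c,c)  [via R0]
    edge(c,c)  [fact]

round 1: derive cover(a,c) via R0 from edge(a,c)
round 1: derive cover(c,c) via R0 from edge(c,c)
round 1: derive cover(d,b) via R0 from edge(d,b)
round 1: derive cover(d,h) via R0 from edge(d,h)
round 1: derive cover(f,g) via R0 from edge(f,g)
round 1: derive cover(g,e) via R0 from edge(g,e)
round 1: derive cover(h,c) via R0 from edge(h,c)
round 2: derive cover(d,c) via R1 from cover(d,h), edge(h,c)
round 2: derive cover(f,e) via R1 from cover(f,g), edge(g,e)
round 2: derive reach(a) via R2 from cover(a,c), cover(c,c)
round 2: derive reach(c) via R2 from cover(c,c), cover(c,c)
round 2: derive reach(d) via R2 from cover(d,h), cover(h,c)
round 2: derive reach(f) via R2 from cover(f,g), cover(g,e)
round 2: derive reach(h) via R2 from cover(h,c), cover(c,c)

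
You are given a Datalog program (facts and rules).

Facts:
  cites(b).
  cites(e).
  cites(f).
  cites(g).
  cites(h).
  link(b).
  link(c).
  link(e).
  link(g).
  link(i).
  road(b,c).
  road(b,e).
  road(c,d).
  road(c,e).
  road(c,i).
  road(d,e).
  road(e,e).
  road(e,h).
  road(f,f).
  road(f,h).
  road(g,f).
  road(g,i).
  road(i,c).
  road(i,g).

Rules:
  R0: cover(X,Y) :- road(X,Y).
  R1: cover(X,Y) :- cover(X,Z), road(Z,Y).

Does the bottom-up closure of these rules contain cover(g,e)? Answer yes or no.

yes

round 1: derive cover(b,c) via R0 from road(b,c)
round 1: derive cover(b,e) via R0 from road(b,e)
round 1: derive cover(c,d) via R0 from road(c,d)
round 1: derive cover(c,e) via R0 from road(c,e)
round 1: derive cover(c,i) via R0 from road(c,i)
round 1: derive cover(d,e) via R0 from road(d,e)
round 1: derive cover(e,e) via R0 from road(e,e)
round 1: derive cover(e,h) via R0 from road(e,h)
round 1: derive cover(f,f) via R0 from road(f,f)
round 1: derive cover(f,h) via R0 from road(f,h)
round 1: derive cover(g,f) via R0 from road(g,f)
round 1: derive cover(g,i) via R0 from road(g,i)
round 1: derive cover(i,c) via R0 from road(i,c)
round 1: derive cover(i,g) via R0 from road(i,g)
round 2: derive cover(b,d) via R1 from cover(b,c), road(c,d)
round 2: derive cover(b,h) via R1 from cover(b,e), road(e,h)
round 2: derive cover(b,i) via R1 from cover(b,c), road(c,i)
round 2: derive cover(c,c) via R1 from cover(c,i), road(i,c)
round 2: derive cover(c,g) via R1 from cover(c,i), road(i,g)
round 2: derive cover(c,h) via R1 from cover(c,e), road(e,h)
round 2: derive cover(d,h) via R1 from cover(d,e), road(e,h)
round 2: derive cover(g,c) via R1 from cover(g,i), road(i,c)
round 2: derive cover(g,g) via R1 from cover(g,i), road(i,g)
round 2: derive cover(g,h) via R1 from cover(g,f), road(f,h)
round 2: derive cover(i,d) via R1 from cover(i,c), road(c,d)
round 2: derive cover(i,e) via R1 from cover(i,c), road(c,e)
round 2: derive cover(i,f) via R1 from cover(i,g), road(g,f)
round 2: derive cover(i,i) via R1 from cover(i,c), road(c,i)
round 3: derive cover(b,g) via R1 from cover(b,i), road(i,g)
round 3: derive cover(c,f) via R1 from cover(c,g), road(g,f)
round 3: derive cover(g,d) via R1 from cover(g,c), road(c,d)
round 3: derive cover(g,e) via R1 from cover(g,c), road(c,e)
round 3: derive cover(i,h) via R1 from cover(i,e), road(e,h)
round 4: derive cover(b,f) via R1 from cover(b,g), road(g,f)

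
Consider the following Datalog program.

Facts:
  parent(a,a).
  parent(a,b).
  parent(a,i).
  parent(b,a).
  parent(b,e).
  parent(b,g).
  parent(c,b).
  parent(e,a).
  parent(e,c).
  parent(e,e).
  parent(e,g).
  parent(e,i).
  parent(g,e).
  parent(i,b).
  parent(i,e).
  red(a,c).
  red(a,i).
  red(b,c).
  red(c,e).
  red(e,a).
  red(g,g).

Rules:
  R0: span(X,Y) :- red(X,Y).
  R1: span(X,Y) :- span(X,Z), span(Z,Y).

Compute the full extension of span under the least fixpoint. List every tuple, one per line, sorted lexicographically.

round 1: derive span(a,c) via R0 from red(a,c)
round 1: derive span(a,i) via R0 from red(a,i)
round 1: derive span(b,c) via R0 from red(b,c)
round 1: derive span(c,e) via R0 from red(c,e)
round 1: derive span(e,a) via R0 from red(e,a)
round 1: derive span(g,g) via R0 from red(g,g)
round 2: derive span(a,e) via R1 from span(a,c), span(c,e)
round 2: derive span(b,e) via R1 from span(b,c), span(c,e)
round 2: derive span(c,a) via R1 from span(c,e), span(e,a)
round 2: derive span(e,c) via R1 from span(e,a), span(a,c)
round 2: derive span(e,i) via R1 from span(e,a), span(a,i)
round 3: derive span(a,a) via R1 from span(a,c), span(c,a)
round 3: derive span(b,a) via R1 from span(b,c), span(c,a)
round 3: derive span(b,i) via R1 from span(b,e), span(e,i)
round 3: derive span(c,c) via R1 from span(c,a), span(a,c)
round 3: derive span(c,i) via R1 from span(c,a), span(a,i)
round 3: derive span(e,e) via R1 from span(e,a), span(a,e)

span(a,a)
span(a,c)
span(a,e)
span(a,i)
span(b,a)
span(b,c)
span(b,e)
span(b,i)
span(c,a)
span(c,c)
span(c,e)
span(c,i)
span(e,a)
span(e,c)
span(e,e)
span(e,i)
span(g,g)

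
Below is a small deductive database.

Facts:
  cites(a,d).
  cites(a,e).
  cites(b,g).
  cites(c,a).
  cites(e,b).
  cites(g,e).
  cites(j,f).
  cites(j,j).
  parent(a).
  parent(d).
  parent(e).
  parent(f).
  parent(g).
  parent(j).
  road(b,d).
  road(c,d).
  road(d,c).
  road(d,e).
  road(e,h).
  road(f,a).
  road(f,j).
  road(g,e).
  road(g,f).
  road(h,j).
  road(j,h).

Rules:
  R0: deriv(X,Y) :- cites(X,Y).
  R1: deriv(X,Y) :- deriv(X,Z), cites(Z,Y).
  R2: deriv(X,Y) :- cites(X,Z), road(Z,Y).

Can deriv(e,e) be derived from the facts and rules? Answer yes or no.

yes

round 1: derive deriv(a,d) via R0 from cites(a,d)
round 1: derive deriv(a,e) via R0 from cites(a,e)
round 1: derive deriv(b,g) via R0 from cites(b,g)
round 1: derive deriv(c,a) via R0 from cites(c,a)
round 1: derive deriv(e,b) via R0 from cites(e,b)
round 1: derive deriv(g,e) via R0 from cites(g,e)
round 1: derive deriv(j,f) via R0 from cites(j,f)
round 1: derive deriv(j,j) via R0 from cites(j,j)
round 1: derive deriv(a,c) via R2 from cites(a,d), road(d,c)
round 1: derive deriv(a,h) via R2 from cites(a,e), road(e,h)
round 1: derive deriv(b,e) via R2 from cites(b,g), road(g,e)
round 1: derive deriv(b,f) via R2 from cites(b,g), road(g,f)
round 1: derive deriv(e,d) via R2 from cites(e,b), road(b,d)
round 1: derive deriv(g,h) via R2 from cites(g,e), road(e,h)
round 1: derive deriv(j,a) via R2 from cites(j,f), road(f,a)
round 1: derive deriv(j,h) via R2 from cites(j,j), road(j,h)
round 2: derive deriv(a,a) via R1 from deriv(a,c), cites(c,a)
round 2: derive deriv(a,b) via R1 from deriv(a,e), cites(e,b)
round 2: derive deriv(b,b) via R1 from deriv(b,e), cites(e,b)
round 2: derive deriv(c,d) via R1 from deriv(c,a), cites(a,d)
round 2: derive deriv(c,e) via R1 from deriv(c,a), cites(a,e)
round 2: derive deriv(e,g) via R1 from deriv(e,b), cites(b,g)
round 2: derive deriv(g,b) via R1 from deriv(g,e), cites(e,b)
round 2: derive deriv(j,d) via R1 from deriv(j,a), cites(a,d)
round 2: derive deriv(j,e) via R1 from deriv(j,a), cites(a,e)
round 3: derive deriv(a,g) via R1 from deriv(a,b), cites(b,g)
round 3: derive deriv(c,b) via R1 from deriv(c,e), cites(e,b)
round 3: derive deriv(e,e) via R1 from deriv(e,g), cites(g,e)
round 3: derive deriv(g,g) via R1 from deriv(g,b), cites(b,g)
round 3: derive deriv(j,b) via R1 from deriv(j,e), cites(e,b)
round 4: derive deriv(c,g) via R1 from deriv(c,b), cites(b,g)
round 4: derive deriv(j,g) via R1 from deriv(j,b), cites(b,g)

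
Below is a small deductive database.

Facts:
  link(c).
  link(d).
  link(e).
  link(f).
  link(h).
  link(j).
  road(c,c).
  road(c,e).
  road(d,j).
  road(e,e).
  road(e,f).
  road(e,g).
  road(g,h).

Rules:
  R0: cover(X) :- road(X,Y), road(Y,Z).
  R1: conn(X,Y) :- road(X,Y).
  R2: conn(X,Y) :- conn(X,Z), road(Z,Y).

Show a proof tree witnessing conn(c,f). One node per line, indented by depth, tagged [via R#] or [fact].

round 1: derive conn(c,c) via R1 from road(c,c)
round 1: derive conn(c,e) via R1 from road(c,e)
round 1: derive conn(d,j) via R1 from road(d,j)
round 1: derive conn(e,e) via R1 from road(e,e)
round 1: derive conn(e,f) via R1 from road(e,f)
round 1: derive conn(e,g) via R1 from road(e,g)
round 1: derive conn(g,h) via R1 from road(g,h)
round 2: derive conn(c,f) via R2 from conn(c,e), road(e,f)
round 2: derive conn(c,g) via R2 from conn(c,e), road(e,g)
round 2: derive conn(e,h) via R2 from conn(e,g), road(g,h)
round 3: derive conn(c,h) via R2 from conn(c,g), road(g,h)

conn(c,f)  [via R2]
  conn(c,e)  [via R1]
    road(c,e)  [fact]
  road(e,f)  [fact]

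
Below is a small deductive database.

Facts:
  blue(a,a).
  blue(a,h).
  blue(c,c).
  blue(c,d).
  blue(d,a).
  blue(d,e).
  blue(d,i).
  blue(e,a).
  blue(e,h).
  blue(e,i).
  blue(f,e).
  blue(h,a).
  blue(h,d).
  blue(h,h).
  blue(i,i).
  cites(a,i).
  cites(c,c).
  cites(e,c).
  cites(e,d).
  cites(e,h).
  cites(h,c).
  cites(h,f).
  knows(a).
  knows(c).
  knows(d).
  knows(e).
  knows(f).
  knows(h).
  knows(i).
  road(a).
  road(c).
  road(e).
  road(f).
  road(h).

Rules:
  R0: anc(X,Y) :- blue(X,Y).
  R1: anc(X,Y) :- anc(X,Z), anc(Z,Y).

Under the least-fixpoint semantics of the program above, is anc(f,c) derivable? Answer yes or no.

round 1: derive anc(a,a) via R0 from blue(a,a)
round 1: derive anc(a,h) via R0 from blue(a,h)
round 1: derive anc(c,c) via R0 from blue(c,c)
round 1: derive anc(c,d) via R0 from blue(c,d)
round 1: derive anc(d,a) via R0 from blue(d,a)
round 1: derive anc(d,e) via R0 from blue(d,e)
round 1: derive anc(d,i) via R0 from blue(d,i)
round 1: derive anc(e,a) via R0 from blue(e,a)
round 1: derive anc(e,h) via R0 from blue(e,h)
round 1: derive anc(e,i) via R0 from blue(e,i)
round 1: derive anc(f,e) via R0 from blue(f,e)
round 1: derive anc(h,a) via R0 from blue(h,a)
round 1: derive anc(h,d) via R0 from blue(h,d)
round 1: derive anc(h,h) via R0 from blue(h,h)
round 1: derive anc(i,i) via R0 from blue(i,i)
round 2: derive anc(a,d) via R1 from anc(a,h), anc(h,d)
round 2: derive anc(c,a) via R1 from anc(c,d), anc(d,a)
round 2: derive anc(c,e) via R1 from anc(c,d), anc(d,e)
round 2: derive anc(c,i) via R1 from anc(c,d), anc(d,i)
round 2: derive anc(d,h) via R1 from anc(d,a), anc(a,h)
round 2: derive anc(e,d) via R1 from anc(e,h), anc(h,d)
round 2: derive anc(f,a) via R1 from anc(f,e), anc(e,a)
round 2: derive anc(f,h) via R1 from anc(f,e), anc(e,h)
round 2: derive anc(f,i) via R1 from anc(f,e), anc(e,i)
round 2: derive anc(h,e) via R1 from anc(h,d), anc(d,e)
round 2: derive anc(h,i) via R1 from anc(h,d), anc(d,i)
round 3: derive anc(a,e) via R1 from anc(a,d), anc(d,e)
round 3: derive anc(a,i) via R1 from anc(a,d), anc(d,i)
round 3: derive anc(c,h) via R1 from anc(c,a), anc(a,h)
round 3: derive anc(d,d) via R1 from anc(d,a), anc(a,d)
round 3: derive anc(e,e) via R1 from anc(e,d), anc(d,e)
round 3: derive anc(f,d) via R1 from anc(f,a), anc(a,d)

no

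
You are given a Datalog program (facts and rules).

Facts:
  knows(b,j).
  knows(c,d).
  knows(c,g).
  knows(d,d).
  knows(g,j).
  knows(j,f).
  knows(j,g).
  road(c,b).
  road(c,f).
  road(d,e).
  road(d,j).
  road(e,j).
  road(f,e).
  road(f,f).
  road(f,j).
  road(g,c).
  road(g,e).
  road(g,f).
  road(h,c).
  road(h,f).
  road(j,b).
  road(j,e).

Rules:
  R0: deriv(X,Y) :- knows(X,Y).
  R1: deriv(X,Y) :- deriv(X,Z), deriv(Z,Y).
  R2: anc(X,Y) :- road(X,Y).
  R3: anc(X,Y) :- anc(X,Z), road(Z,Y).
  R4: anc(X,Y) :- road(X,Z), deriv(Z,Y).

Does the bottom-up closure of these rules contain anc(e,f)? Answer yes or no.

yes

round 1: derive deriv(b,j) via R0 from knows(b,j)
round 1: derive deriv(c,d) via R0 from knows(c,d)
round 1: derive deriv(c,g) via R0 from knows(c,g)
round 1: derive deriv(d,d) via R0 from knows(d,d)
round 1: derive deriv(g,j) via R0 from knows(g,j)
round 1: derive deriv(j,f) via R0 from knows(j,f)
round 1: derive deriv(j,g) via R0 from knows(j,g)
round 1: derive anc(c,b) via R2 from road(c,b)
round 1: derive anc(c,f) via R2 from road(c,f)
round 1: derive anc(d,e) via R2 from road(d,e)
round 1: derive anc(d,j) via R2 from road(d,j)
round 1: derive anc(e,j) via R2 from road(e,j)
round 1: derive anc(f,e) via R2 from road(f,e)
round 1: derive anc(f,f) via R2 from road(f,f)
round 1: derive anc(f,j) via R2 from road(f,j)
round 1: derive anc(g,c) via R2 from road(g,c)
round 1: derive anc(g,e) via R2 from road(g,e)
round 1: derive anc(g,f) via R2 from road(g,f)
round 1: derive anc(h,c) via R2 from road(h,c)
round 1: derive anc(h,f) via R2 from road(h,f)
round 1: derive anc(j,b) via R2 from road(j,b)
round 1: derive anc(j,e) via R2 from road(j,e)
round 2: derive deriv(b,f) via R1 from deriv(b,j), deriv(j,f)
round 2: derive deriv(b,g) via R1 from deriv(b,j), deriv(j,g)
round 2: derive deriv(c,j) via R1 from deriv(c,g), deriv(g,j)
round 2: derive deriv(g,f) via R1 from deriv(g,j), deriv(j,f)
round 2: derive deriv(g,g) via R1 from deriv(g,j), deriv(j,g)
round 2: derive deriv(j,j) via R1 from deriv(j,g), deriv(g,j)
round 2: derive anc(c,e) via R3 from anc(c,f), road(f,e)
round 2: derive anc(c,j) via R3 from anc(c,f), road(f,j)
round 2: derive anc(d,b) via R3 from anc(d,j), road(j,b)
round 2: derive anc(e,b) via R3 from anc(e,j), road(j,b)
round 2: derive anc(e,e) via R3 from anc(e,j), road(j,e)
round 2: derive anc(f,b) via R3 from anc(f,j), road(j,b)
round 2: derive anc(g,b) via R3 from anc(g,c), road(c,b)
round 2: derive anc(g,j) via R3 from anc(g,e), road(e,j)
round 2: derive anc(h,b) via R3 from anc(h,c), road(c,b)
round 2: derive anc(h,e) via R3 from anc(h,f), road(f,e)
round 2: derive anc(h,j) via R3 from anc(h,f), road(f,j)
round 2: derive anc(j,j) via R3 from anc(j,e), road(e,j)
round 2: derive anc(d,f) via R4 from road(d,j), deriv(j,f)
round 2: derive anc(d,g) via R4 from road(d,j), deriv(j,g)
round 2: derive anc(e,f) via R4 from road(e,j), deriv(j,f)
round 2: derive anc(e,g) via R4 from road(e,j), deriv(j,g)
round 2: derive anc(f,g) via R4 from road(f,j), deriv(j,g)
round 2: derive anc(g,d) via R4 from road(g,c), deriv(c,d)
round 2: derive anc(g,g) via R4 from road(g,c), deriv(c,g)
round 2: derive anc(h,d) via R4 from road(h,c), deriv(c,d)
round 2: derive anc(h,g) via R4 from road(h,c), deriv(c,g)
round 3: derive deriv(c,f) via R1 from deriv(c,g), deriv(g,f)
round 3: derive anc(d,c) via R3 from anc(d,g), road(g,c)
round 3: derive anc(e,c) via R3 from anc(e,g), road(g,c)
round 3: derive anc(f,c) via R3 from anc(f,g), road(g,c)
round 3: derive anc(c,g) via R4 from road(c,b), deriv(b,g)
round 3: derive anc(j,f) via R4 from road(j,b), deriv(b,f)
round 3: derive anc(j,g) via R4 from road(j,b), deriv(b,g)
round 4: derive anc(c,c) via R3 from anc(c,g), road(g,c)
round 4: derive anc(j,c) via R3 from anc(j,g), road(g,c)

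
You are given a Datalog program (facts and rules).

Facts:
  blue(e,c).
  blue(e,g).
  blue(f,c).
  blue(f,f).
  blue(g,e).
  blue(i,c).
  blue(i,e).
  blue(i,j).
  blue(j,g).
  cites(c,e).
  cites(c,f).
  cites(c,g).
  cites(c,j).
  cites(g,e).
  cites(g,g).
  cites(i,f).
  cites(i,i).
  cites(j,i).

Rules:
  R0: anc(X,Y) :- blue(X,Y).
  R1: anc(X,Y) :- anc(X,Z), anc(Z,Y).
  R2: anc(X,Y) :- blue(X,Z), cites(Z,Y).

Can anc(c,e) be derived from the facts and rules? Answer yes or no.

no

round 1: derive anc(e,c) via R0 from blue(e,c)
round 1: derive anc(e,g) via R0 from blue(e,g)
round 1: derive anc(f,c) via R0 from blue(f,c)
round 1: derive anc(f,f) via R0 from blue(f,f)
round 1: derive anc(g,e) via R0 from blue(g,e)
round 1: derive anc(i,c) via R0 from blue(i,c)
round 1: derive anc(i,e) via R0 from blue(i,e)
round 1: derive anc(i,j) via R0 from blue(i,j)
round 1: derive anc(j,g) via R0 from blue(j,g)
round 1: derive anc(e,e) via R2 from blue(e,c), cites(c,e)
round 1: derive anc(e,f) via R2 from blue(e,c), cites(c,f)
round 1: derive anc(e,j) via R2 from blue(e,c), cites(c,j)
round 1: derive anc(f,e) via R2 from blue(f,c), cites(c,e)
round 1: derive anc(f,g) via R2 from blue(f,c), cites(c,g)
round 1: derive anc(f,j) via R2 from blue(f,c), cites(c,j)
round 1: derive anc(i,f) via R2 from blue(i,c), cites(c,f)
round 1: derive anc(i,g) via R2 from blue(i,c), cites(c,g)
round 1: derive anc(i,i) via R2 from blue(i,j), cites(j,i)
round 1: derive anc(j,e) via R2 from blue(j,g), cites(g,e)
round 2: derive anc(g,c) via R1 from anc(g,e), anc(e,c)
round 2: derive anc(g,f) via R1 from anc(g,e), anc(e,f)
round 2: derive anc(g,g) via R1 from anc(g,e), anc(e,g)
round 2: derive anc(g,j) via R1 from anc(g,e), anc(e,j)
round 2: derive anc(j,c) via R1 from anc(j,e), anc(e,c)
round 2: derive anc(j,f) via R1 from anc(j,e), anc(e,f)
round 2: derive anc(j,j) via R1 from anc(j,e), anc(e,j)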